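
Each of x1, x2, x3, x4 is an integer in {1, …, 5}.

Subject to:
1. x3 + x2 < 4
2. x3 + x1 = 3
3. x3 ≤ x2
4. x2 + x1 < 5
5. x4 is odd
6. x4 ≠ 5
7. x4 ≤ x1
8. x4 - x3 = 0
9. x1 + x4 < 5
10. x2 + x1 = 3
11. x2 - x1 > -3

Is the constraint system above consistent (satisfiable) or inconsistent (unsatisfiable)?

Satisfiable

Take x1 = 2, x2 = 1, x3 = 1, x4 = 1. Then constraint 1: x3 + x2 = 2; constraint 2: x3 + x1 = 3; constraint 4: x2 + x1 = 3, and every other listed constraint is also met.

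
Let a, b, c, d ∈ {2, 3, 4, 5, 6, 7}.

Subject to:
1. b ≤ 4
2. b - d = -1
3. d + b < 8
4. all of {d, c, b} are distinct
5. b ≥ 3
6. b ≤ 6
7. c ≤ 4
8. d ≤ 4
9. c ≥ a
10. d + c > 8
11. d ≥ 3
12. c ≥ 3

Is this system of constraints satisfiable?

Constraints 1, 5, 7, 8, 11, and 12 confine each of d, c, b to the 2 values {3, 4}.
Constraint 4 requires all 3 of them to be distinct, but only 2 values are available — impossible by the pigeonhole principle.

Unsatisfiable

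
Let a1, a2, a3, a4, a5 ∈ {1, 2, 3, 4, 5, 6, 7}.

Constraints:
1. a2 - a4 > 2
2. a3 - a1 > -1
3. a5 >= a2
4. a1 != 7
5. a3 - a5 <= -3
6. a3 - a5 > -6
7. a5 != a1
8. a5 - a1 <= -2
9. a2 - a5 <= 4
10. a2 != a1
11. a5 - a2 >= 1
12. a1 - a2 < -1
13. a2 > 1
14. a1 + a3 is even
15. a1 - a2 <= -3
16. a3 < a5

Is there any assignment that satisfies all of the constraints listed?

Unsatisfiable

Constraints 8, 9, and 15 give a2 − a1 ≥ 3, a1 − a5 ≥ 2, a5 − a2 ≥ -4.
Adding all 3 inequalities: the left sides telescope to 0, and the right sides sum to 3 + 2 + (-4) = 1. So 0 ≥ 1, which is false.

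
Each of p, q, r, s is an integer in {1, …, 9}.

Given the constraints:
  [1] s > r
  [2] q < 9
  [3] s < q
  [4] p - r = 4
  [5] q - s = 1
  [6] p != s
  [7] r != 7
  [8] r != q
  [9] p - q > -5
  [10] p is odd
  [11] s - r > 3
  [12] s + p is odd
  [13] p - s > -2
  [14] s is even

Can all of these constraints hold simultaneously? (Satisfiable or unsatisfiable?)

Satisfiable

Setting (p, q, r, s) = (5, 7, 1, 6) satisfies everything: constraint 4: p - r = 4; constraint 5: q - s = 1; constraint 9: p - q = -2, and the others follow.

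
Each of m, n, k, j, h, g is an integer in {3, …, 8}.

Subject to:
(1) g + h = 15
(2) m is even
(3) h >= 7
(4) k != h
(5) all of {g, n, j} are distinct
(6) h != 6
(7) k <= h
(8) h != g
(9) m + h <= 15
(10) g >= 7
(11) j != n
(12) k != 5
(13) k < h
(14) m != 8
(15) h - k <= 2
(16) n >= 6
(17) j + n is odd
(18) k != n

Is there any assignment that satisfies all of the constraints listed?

Setting (m, n, k, j, h, g) = (6, 8, 6, 3, 8, 7) satisfies everything: constraint 1: g + h = 15; constraint 9: m + h = 14; constraint 15: h - k = 2, and the others follow.

Satisfiable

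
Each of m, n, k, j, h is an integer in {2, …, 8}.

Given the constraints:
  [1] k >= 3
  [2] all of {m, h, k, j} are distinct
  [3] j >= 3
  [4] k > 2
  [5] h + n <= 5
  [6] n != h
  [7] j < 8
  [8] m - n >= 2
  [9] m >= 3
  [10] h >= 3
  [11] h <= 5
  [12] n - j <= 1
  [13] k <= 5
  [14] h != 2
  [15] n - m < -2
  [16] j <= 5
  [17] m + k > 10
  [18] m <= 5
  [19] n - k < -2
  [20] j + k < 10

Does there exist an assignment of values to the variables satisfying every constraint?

Unsatisfiable

Constraints 1, 3, 9, 10, 11, 13, 16, and 18 confine each of m, h, k, j to the 3 values {3, …, 5}.
Constraint 2 requires all 4 of them to be distinct, but only 3 values are available — impossible by the pigeonhole principle.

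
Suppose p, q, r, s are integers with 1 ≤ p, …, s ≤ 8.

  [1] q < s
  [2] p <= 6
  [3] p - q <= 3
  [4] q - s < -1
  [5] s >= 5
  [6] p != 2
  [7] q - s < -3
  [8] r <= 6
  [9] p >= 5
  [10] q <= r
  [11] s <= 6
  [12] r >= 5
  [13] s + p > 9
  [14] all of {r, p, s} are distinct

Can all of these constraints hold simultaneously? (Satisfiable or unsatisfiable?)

Constraints 2, 5, 8, 9, 11, and 12 confine each of r, p, s to the 2 values {5, 6}.
Constraint 14 requires all 3 of them to be distinct, but only 2 values are available — impossible by the pigeonhole principle.

Unsatisfiable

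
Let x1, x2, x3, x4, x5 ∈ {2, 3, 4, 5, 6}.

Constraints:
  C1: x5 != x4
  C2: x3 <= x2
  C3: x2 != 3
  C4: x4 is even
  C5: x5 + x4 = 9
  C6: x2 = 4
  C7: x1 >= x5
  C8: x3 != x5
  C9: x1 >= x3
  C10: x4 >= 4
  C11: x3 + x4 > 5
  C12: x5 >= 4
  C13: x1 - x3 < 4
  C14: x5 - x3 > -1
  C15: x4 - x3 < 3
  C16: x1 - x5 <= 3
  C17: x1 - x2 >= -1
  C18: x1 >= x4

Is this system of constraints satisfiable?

Satisfiable

The assignment x1 = 5, x2 = 4, x3 = 4, x4 = 4, x5 = 5 works:
  constraint 5 holds since x5 + x4 = 9.
  constraint 11 holds since x3 + x4 = 8.
The rest check out directly.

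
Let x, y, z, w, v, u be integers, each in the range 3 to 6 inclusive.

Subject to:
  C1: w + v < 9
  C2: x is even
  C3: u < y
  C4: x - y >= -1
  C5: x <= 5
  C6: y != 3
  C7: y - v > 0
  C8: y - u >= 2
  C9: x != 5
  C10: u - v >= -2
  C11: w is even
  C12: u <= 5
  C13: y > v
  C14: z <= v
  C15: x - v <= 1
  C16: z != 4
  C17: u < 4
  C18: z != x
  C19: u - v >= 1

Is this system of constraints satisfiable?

Unsatisfiable

Constraints 4, 8, 15, and 19 give y − u ≥ 2, u − v ≥ 1, v − x ≥ -1, x − y ≥ -1.
Adding all 4 inequalities: the left sides telescope to 0, and the right sides sum to 2 + 1 + (-1) + (-1) = 1. So 0 ≥ 1, which is false.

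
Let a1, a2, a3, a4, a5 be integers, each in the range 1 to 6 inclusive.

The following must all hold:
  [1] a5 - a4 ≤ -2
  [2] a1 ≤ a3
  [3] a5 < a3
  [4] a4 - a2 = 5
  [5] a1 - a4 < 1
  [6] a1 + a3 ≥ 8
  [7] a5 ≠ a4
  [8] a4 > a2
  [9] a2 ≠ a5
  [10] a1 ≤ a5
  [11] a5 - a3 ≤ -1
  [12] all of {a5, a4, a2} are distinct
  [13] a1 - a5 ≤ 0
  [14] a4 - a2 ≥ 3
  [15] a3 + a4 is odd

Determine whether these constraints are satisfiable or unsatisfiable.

One satisfying assignment is a1 = 4, a2 = 1, a3 = 5, a4 = 6, a5 = 4.
For the less obvious constraints — constraint 1: a5 - a4 = -2; constraint 4: a4 - a2 = 5; constraint 5: a1 - a4 = -2 — and the others hold by inspection.

Satisfiable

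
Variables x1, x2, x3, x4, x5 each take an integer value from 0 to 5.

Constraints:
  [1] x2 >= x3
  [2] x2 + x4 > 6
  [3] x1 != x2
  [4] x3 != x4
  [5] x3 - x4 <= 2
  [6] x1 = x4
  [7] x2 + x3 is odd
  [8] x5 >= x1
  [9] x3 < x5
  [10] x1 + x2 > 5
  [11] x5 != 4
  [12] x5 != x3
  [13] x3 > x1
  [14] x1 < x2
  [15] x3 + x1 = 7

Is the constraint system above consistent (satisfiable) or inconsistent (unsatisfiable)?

Satisfiable

One satisfying assignment is x1 = 3, x2 = 5, x3 = 4, x4 = 3, x5 = 5.
For the less obvious constraints — constraint 2: x2 + x4 = 8; constraint 5: x3 - x4 = 1 — and the others hold by inspection.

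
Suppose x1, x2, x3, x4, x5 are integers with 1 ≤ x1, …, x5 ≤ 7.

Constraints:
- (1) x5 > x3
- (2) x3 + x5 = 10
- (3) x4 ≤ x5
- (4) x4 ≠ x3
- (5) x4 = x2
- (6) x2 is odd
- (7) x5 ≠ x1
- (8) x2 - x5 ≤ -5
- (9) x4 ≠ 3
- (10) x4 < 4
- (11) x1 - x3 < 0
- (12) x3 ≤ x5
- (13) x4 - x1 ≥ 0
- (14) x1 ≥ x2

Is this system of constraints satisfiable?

Satisfiable

One satisfying assignment is x1 = 1, x2 = 1, x3 = 4, x4 = 1, x5 = 6.
For the less obvious constraints — constraint 2: x3 + x5 = 10; constraint 8: x2 - x5 = -5 — and the others hold by inspection.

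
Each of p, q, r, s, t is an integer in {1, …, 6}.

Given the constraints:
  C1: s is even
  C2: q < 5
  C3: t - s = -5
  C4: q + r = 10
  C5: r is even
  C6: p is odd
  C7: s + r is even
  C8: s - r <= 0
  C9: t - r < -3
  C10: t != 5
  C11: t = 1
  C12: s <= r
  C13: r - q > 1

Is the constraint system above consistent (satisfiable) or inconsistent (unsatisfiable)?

Satisfiable

Try p = 1, q = 4, r = 6, s = 6, t = 1.
Check constraint 3: t - s = -5; constraint 4: q + r = 10; constraint 8: s - r = 0. The remaining constraints are straightforward to verify.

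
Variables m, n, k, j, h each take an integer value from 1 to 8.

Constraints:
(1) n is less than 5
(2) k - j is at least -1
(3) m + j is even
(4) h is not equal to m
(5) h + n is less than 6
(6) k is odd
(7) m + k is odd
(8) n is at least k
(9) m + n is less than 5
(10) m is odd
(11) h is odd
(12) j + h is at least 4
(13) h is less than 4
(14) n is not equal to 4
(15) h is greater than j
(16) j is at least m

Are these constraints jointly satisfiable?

Constraint 10 makes m odd and constraint 6 makes k odd, so m + k must be even. Constraint 7 says m + k is odd — contradiction.

Unsatisfiable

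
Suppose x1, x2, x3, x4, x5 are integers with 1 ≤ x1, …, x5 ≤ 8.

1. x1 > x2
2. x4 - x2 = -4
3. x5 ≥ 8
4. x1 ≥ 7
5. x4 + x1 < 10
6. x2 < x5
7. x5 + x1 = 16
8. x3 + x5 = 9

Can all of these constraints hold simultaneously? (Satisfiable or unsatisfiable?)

Take x1 = 8, x2 = 5, x3 = 1, x4 = 1, x5 = 8. Then constraint 2: x4 - x2 = -4; constraint 5: x4 + x1 = 9; constraint 7: x5 + x1 = 16, and every other listed constraint is also met.

Satisfiable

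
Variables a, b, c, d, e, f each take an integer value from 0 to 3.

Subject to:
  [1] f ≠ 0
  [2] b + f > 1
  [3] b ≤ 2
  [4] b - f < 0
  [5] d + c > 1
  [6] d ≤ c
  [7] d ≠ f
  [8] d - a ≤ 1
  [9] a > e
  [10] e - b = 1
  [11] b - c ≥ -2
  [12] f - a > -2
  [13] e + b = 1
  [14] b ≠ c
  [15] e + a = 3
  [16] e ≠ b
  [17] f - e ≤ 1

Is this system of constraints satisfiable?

Setting (a, b, c, d, e, f) = (2, 0, 2, 0, 1, 2) satisfies everything: constraint 2: b + f = 2; constraint 4: b - f = -2, and the others follow.

Satisfiable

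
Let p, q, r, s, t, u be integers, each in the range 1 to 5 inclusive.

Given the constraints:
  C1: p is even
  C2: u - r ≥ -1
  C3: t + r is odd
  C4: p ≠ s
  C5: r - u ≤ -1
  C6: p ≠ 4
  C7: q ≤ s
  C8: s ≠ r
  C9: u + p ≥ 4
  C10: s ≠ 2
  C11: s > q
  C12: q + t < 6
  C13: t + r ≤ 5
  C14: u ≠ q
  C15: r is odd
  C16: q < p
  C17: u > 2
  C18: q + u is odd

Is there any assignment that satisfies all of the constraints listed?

Satisfiable

Setting (p, q, r, s, t, u) = (2, 1, 3, 5, 2, 4) satisfies everything: constraint 2: u - r = 1; constraint 5: r - u = -1; constraint 9: u + p = 6, and the others follow.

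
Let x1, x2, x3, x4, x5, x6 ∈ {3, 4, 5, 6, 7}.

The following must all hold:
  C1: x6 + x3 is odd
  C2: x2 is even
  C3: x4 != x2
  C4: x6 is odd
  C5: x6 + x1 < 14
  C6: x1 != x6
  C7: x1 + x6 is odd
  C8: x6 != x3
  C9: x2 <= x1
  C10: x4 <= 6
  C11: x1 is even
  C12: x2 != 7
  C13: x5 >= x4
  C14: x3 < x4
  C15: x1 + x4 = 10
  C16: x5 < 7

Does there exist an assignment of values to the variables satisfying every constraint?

Try x1 = 4, x2 = 4, x3 = 4, x4 = 6, x5 = 6, x6 = 7.
Check constraint 5: x6 + x1 = 11; constraint 15: x1 + x4 = 10. The remaining constraints are straightforward to verify.

Satisfiable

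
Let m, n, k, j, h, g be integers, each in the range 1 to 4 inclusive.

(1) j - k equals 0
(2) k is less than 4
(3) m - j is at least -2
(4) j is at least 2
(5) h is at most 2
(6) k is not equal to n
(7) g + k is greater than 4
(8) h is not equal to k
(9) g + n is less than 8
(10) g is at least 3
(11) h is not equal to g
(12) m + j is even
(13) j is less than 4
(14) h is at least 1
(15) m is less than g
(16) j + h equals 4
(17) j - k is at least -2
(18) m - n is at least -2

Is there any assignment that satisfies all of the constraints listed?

Satisfiable

Setting (m, n, k, j, h, g) = (3, 2, 3, 3, 1, 4) satisfies everything: constraint 1: j - k = 0; constraint 3: m - j = 0, and the others follow.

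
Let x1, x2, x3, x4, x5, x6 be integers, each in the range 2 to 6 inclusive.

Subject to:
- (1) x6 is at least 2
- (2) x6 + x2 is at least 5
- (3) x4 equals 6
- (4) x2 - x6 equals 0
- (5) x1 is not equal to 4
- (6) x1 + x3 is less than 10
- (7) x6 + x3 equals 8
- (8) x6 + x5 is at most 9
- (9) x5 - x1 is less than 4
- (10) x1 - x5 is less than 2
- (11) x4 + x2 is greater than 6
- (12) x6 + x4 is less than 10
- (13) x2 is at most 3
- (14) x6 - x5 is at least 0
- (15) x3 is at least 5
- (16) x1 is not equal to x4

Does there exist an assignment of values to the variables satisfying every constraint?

Satisfiable

Try x1 = 2, x2 = 3, x3 = 5, x4 = 6, x5 = 3, x6 = 3.
Check constraint 2: x6 + x2 = 6; constraint 4: x2 - x6 = 0; constraint 6: x1 + x3 = 7. The remaining constraints are straightforward to verify.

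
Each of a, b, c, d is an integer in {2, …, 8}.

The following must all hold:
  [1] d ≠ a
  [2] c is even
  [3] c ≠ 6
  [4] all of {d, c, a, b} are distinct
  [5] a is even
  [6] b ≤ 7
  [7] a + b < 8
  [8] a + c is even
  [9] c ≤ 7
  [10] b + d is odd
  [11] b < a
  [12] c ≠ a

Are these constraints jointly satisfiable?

Satisfiable

One satisfying assignment is a = 4, b = 3, c = 2, d = 6.
For the less obvious constraints — constraint 4: values 6, 2, 4, 3 are distinct; constraint 7: a + b = 7 — and the others hold by inspection.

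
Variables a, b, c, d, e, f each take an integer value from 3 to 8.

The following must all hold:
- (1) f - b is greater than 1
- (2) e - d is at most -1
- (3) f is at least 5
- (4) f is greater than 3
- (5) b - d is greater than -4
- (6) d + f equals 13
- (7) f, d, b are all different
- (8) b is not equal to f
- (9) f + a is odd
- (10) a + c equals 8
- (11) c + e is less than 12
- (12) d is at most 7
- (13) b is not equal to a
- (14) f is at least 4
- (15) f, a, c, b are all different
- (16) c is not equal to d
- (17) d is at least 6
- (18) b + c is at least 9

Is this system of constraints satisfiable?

Satisfiable

One satisfying assignment is a = 3, b = 4, c = 5, d = 7, e = 6, f = 6.
For the less obvious constraints — constraint 1: f - b = 2; constraint 2: e - d = -1 — and the others hold by inspection.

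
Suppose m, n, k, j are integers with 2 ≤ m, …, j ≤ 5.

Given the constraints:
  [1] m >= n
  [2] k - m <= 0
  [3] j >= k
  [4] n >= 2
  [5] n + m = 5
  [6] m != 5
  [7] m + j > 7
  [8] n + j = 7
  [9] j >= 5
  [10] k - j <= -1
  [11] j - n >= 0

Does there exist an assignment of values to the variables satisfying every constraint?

Try m = 3, n = 2, k = 3, j = 5.
Check constraint 2: k - m = 0; constraint 5: n + m = 5. The remaining constraints are straightforward to verify.

Satisfiable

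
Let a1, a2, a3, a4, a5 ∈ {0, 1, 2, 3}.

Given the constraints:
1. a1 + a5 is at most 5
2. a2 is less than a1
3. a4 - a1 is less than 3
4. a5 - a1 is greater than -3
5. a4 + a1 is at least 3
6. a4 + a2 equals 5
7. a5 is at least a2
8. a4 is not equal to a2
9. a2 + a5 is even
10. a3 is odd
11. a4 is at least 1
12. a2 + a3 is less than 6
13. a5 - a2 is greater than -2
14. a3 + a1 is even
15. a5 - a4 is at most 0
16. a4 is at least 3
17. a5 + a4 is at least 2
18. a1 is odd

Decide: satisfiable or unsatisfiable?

Satisfiable

Setting (a1, a2, a3, a4, a5) = (3, 2, 1, 3, 2) satisfies everything: constraint 1: a1 + a5 = 5; constraint 3: a4 - a1 = 0, and the others follow.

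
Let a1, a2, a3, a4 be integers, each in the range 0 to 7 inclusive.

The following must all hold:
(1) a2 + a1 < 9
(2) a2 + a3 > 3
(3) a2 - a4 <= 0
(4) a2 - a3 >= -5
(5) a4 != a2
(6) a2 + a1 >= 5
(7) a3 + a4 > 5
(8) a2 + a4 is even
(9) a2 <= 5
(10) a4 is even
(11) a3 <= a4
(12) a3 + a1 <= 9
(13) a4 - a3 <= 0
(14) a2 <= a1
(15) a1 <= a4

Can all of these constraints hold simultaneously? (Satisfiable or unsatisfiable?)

Satisfiable

The assignment a1 = 4, a2 = 2, a3 = 4, a4 = 4 works:
  constraint 1 holds since a2 + a1 = 6.
  constraint 2 holds since a2 + a3 = 6.
The rest check out directly.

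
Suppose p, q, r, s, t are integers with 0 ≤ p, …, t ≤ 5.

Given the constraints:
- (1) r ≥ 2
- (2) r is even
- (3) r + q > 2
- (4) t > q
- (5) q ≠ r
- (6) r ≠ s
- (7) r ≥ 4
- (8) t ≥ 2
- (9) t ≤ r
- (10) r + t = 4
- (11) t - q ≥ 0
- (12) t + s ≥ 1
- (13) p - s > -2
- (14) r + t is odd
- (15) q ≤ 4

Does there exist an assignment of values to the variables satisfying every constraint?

From constraint 7: r ≥ 4. From constraint 8: t ≥ 2. Hence r + t ≥ 6. But constraint 10 requires r + t = 4, and 4 < 6. Contradiction.

Unsatisfiable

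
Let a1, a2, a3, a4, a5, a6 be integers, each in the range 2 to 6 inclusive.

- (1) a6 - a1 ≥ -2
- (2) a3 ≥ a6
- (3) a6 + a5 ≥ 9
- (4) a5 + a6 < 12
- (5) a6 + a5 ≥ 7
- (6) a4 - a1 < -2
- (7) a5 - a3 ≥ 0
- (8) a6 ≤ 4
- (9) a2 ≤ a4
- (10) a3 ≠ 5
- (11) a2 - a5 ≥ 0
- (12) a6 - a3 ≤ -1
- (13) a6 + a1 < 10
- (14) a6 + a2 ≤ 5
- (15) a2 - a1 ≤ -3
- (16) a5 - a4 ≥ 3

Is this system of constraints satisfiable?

Unsatisfiable

Constraints 1, 7, 11, 12, and 15 give a3 − a6 ≥ 1, a6 − a1 ≥ -2, a1 − a2 ≥ 3, a2 − a5 ≥ 0, a5 − a3 ≥ 0.
Adding all 5 inequalities: the left sides telescope to 0, and the right sides sum to 1 + (-2) + 3 + 0 + 0 = 2. So 0 ≥ 2, which is false.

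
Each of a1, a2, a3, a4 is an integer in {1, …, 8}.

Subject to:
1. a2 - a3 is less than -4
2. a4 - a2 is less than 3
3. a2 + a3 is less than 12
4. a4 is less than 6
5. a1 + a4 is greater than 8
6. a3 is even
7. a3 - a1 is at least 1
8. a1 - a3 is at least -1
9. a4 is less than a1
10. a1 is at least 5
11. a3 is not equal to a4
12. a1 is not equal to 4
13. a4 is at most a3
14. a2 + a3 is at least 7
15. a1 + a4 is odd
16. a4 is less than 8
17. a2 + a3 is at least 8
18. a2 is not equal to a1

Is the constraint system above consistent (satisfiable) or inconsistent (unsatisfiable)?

The assignment a1 = 7, a2 = 2, a3 = 8, a4 = 2 works:
  constraint 1 holds since a2 - a3 = -6.
  constraint 2 holds since a4 - a2 = 0.
The rest check out directly.

Satisfiable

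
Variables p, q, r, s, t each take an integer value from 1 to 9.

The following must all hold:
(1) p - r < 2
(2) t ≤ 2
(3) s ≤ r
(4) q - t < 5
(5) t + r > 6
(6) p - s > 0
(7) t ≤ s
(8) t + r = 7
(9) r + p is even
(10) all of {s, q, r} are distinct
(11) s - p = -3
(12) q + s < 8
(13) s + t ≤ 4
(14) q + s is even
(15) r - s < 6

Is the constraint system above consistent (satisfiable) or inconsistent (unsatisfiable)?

The assignment p = 5, q = 4, r = 5, s = 2, t = 2 works:
  constraint 1 holds since p - r = 0.
  constraint 4 holds since q - t = 2.
The rest check out directly.

Satisfiable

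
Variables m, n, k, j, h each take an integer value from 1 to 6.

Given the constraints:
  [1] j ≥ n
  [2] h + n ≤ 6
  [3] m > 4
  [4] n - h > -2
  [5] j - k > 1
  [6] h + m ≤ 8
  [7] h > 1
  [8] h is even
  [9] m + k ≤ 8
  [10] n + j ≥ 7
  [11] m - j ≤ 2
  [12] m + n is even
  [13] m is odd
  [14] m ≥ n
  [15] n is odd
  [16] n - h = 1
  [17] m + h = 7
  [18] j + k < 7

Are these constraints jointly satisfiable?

Take m = 5, n = 3, k = 2, j = 4, h = 2. Then constraint 2: h + n = 5; constraint 4: n - h = 1, and every other listed constraint is also met.

Satisfiable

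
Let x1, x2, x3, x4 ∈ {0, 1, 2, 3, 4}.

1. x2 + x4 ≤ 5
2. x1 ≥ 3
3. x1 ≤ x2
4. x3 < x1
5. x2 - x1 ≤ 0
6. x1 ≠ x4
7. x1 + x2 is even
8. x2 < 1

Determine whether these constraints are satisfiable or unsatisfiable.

Unsatisfiable

From constraints 2 and 3: x2 ≥ x1 and x1 ≥ 3, so x2 ≥ 3. From constraint 8: x2 ≤ 0. But 0 < 3, so no value of x2 works.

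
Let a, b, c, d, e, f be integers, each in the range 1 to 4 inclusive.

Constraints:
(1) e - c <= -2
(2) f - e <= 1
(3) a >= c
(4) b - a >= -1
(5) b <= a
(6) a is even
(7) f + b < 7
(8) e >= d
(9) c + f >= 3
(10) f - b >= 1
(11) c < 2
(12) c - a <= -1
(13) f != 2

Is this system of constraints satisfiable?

Constraints 1, 2, 4, 10, and 12 give f − b ≥ 1, b − a ≥ -1, a − c ≥ 1, c − e ≥ 2, e − f ≥ -1.
Adding all 5 inequalities: the left sides telescope to 0, and the right sides sum to 1 + (-1) + 1 + 2 + (-1) = 2. So 0 ≥ 2, which is false.

Unsatisfiable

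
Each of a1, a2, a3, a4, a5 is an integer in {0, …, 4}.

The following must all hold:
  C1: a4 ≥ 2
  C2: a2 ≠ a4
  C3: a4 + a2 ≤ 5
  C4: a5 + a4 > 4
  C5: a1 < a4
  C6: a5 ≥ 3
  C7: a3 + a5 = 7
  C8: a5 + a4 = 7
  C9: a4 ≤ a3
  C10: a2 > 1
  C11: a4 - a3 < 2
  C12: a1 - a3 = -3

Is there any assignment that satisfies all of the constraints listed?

Satisfiable

One satisfying assignment is a1 = 0, a2 = 2, a3 = 3, a4 = 3, a5 = 4.
For the less obvious constraints — constraint 3: a4 + a2 = 5; constraint 4: a5 + a4 = 7; constraint 7: a3 + a5 = 7 — and the others hold by inspection.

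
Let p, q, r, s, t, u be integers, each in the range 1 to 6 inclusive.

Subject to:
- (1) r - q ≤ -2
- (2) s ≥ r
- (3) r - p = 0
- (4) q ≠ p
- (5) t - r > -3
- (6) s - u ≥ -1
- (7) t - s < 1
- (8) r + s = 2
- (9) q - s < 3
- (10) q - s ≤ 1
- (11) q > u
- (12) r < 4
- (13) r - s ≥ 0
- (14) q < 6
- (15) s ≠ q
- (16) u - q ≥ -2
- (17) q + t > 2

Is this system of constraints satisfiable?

Unsatisfiable

Constraints 1, 10, and 13 give s − q ≥ -1, q − r ≥ 2, r − s ≥ 0.
Adding all 3 inequalities: the left sides telescope to 0, and the right sides sum to (-1) + 2 + 0 = 1. So 0 ≥ 1, which is false.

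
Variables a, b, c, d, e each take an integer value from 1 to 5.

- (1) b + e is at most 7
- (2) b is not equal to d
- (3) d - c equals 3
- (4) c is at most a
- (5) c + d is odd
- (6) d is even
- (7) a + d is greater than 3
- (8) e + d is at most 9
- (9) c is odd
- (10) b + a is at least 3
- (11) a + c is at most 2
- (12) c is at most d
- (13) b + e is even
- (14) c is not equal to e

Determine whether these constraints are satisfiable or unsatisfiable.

Setting (a, b, c, d, e) = (1, 2, 1, 4, 4) satisfies everything: constraint 1: b + e = 6; constraint 3: d - c = 3; constraint 7: a + d = 5, and the others follow.

Satisfiable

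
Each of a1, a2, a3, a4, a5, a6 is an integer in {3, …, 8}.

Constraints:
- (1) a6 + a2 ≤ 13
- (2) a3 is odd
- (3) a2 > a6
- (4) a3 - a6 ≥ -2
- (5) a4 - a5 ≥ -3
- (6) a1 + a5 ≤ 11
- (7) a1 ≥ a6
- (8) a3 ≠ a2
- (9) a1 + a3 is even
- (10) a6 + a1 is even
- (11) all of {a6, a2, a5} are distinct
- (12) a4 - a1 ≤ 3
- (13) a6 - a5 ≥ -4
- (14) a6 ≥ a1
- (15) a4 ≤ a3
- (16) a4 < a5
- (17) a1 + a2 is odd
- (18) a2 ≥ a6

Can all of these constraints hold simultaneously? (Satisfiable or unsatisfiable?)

Try a1 = 3, a2 = 8, a3 = 3, a4 = 3, a5 = 6, a6 = 3.
Check constraint 1: a6 + a2 = 11; constraint 4: a3 - a6 = 0; constraint 5: a4 - a5 = -3. The remaining constraints are straightforward to verify.

Satisfiable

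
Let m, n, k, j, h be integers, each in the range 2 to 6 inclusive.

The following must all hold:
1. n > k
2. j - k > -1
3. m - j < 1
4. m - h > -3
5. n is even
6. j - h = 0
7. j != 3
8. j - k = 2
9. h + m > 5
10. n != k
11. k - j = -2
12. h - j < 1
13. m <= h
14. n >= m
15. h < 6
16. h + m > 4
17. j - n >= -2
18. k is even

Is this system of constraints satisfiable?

Satisfiable

The assignment m = 2, n = 4, k = 2, j = 4, h = 4 works:
  constraint 2 holds since j - k = 2.
  constraint 3 holds since m - j = -2.
  constraint 4 holds since m - h = -2.
The rest check out directly.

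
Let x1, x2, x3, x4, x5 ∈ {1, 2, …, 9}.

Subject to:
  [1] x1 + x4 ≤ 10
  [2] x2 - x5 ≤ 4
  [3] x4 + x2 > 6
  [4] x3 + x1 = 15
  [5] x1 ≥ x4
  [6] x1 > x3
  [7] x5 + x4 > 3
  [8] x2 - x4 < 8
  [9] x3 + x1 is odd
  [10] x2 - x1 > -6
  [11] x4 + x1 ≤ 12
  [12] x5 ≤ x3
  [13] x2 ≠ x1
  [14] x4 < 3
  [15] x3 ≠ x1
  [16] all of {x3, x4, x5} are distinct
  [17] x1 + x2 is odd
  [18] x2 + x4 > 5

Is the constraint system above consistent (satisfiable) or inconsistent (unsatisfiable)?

Try x1 = 9, x2 = 6, x3 = 6, x4 = 1, x5 = 5.
Check constraint 1: x1 + x4 = 10; constraint 2: x2 - x5 = 1. The remaining constraints are straightforward to verify.

Satisfiable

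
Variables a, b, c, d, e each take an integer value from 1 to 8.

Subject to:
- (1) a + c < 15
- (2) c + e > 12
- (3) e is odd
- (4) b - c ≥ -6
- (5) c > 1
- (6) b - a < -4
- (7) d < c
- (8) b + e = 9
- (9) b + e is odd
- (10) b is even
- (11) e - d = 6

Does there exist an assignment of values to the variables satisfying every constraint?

Setting (a, b, c, d, e) = (7, 2, 7, 1, 7) satisfies everything: constraint 1: a + c = 14; constraint 2: c + e = 14, and the others follow.

Satisfiable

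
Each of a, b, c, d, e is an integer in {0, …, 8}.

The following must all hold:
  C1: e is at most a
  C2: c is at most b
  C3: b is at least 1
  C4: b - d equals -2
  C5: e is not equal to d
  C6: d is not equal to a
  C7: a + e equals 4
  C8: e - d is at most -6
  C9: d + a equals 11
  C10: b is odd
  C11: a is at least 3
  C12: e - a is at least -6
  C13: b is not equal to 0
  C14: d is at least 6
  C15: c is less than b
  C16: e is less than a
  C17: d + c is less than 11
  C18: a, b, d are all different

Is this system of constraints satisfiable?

Satisfiable

The assignment a = 4, b = 5, c = 2, d = 7, e = 0 works:
  constraint 4 holds since b - d = -2.
  constraint 7 holds since a + e = 4.
The rest check out directly.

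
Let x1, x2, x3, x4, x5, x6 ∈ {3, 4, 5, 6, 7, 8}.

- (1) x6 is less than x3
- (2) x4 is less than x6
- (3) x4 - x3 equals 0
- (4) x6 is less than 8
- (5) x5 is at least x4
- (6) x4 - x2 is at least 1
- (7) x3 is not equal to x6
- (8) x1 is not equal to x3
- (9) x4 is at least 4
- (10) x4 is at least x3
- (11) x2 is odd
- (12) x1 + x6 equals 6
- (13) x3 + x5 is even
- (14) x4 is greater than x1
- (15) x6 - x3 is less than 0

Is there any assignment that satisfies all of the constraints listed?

Constraints 1, 2, and 10 give x6 < x3, x3 ≤ x4, x4 < x6. Chaining: x6 < x3 ≤ x4 < x6, which forces x6 < x6 — impossible.

Unsatisfiable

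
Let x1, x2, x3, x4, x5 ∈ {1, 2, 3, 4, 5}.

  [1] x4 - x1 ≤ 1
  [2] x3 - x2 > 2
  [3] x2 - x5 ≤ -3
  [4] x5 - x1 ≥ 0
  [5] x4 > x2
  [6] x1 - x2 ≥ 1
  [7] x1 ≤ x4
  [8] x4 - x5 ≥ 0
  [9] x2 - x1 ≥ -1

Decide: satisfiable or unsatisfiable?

Constraints 1, 3, 8, and 9 give x2 − x1 ≥ -1, x1 − x4 ≥ -1, x4 − x5 ≥ 0, x5 − x2 ≥ 3.
Adding all 4 inequalities: the left sides telescope to 0, and the right sides sum to (-1) + (-1) + 0 + 3 = 1. So 0 ≥ 1, which is false.

Unsatisfiable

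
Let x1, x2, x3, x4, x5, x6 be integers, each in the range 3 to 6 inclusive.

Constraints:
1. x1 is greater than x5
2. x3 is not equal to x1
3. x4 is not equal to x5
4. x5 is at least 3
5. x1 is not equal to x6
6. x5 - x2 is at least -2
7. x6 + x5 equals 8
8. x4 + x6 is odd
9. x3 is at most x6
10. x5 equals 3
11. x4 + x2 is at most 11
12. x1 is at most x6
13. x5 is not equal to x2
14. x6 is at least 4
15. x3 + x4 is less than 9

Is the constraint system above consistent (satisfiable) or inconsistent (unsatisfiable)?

Satisfiable

The assignment x1 = 4, x2 = 4, x3 = 3, x4 = 4, x5 = 3, x6 = 5 works:
  constraint 6 holds since x5 - x2 = -1.
  constraint 7 holds since x6 + x5 = 8.
The rest check out directly.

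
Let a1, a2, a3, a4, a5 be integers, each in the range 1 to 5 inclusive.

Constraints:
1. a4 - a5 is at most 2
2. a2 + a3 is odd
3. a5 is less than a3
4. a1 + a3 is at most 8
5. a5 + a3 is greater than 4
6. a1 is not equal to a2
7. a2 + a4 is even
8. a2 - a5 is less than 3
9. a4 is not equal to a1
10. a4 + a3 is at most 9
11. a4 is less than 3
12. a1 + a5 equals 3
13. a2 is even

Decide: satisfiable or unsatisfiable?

Satisfiable

The assignment a1 = 1, a2 = 2, a3 = 5, a4 = 2, a5 = 2 works:
  constraint 1 holds since a4 - a5 = 0.
  constraint 4 holds since a1 + a3 = 6.
  constraint 5 holds since a5 + a3 = 7.
The rest check out directly.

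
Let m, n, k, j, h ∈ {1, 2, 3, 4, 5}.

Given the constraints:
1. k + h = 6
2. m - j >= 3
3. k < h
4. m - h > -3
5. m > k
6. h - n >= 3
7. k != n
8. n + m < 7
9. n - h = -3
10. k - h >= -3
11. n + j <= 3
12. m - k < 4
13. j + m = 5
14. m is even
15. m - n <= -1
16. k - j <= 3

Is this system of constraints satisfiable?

Unsatisfiable

Constraints 2, 6, 10, 15, and 16 give k − h ≥ -3, h − n ≥ 3, n − m ≥ 1, m − j ≥ 3, j − k ≥ -3.
Adding all 5 inequalities: the left sides telescope to 0, and the right sides sum to (-3) + 3 + 1 + 3 + (-3) = 1. So 0 ≥ 1, which is false.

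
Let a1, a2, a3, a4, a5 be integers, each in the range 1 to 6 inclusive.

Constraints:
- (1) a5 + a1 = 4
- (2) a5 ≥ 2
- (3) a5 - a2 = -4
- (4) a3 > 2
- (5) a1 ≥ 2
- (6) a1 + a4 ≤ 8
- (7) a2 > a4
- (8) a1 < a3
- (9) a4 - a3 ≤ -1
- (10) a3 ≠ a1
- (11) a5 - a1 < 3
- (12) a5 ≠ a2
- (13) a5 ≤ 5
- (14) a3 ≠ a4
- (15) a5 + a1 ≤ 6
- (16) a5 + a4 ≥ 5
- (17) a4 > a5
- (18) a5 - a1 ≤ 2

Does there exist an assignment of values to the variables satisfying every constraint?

Satisfiable

Try a1 = 2, a2 = 6, a3 = 5, a4 = 4, a5 = 2.
Check constraint 1: a5 + a1 = 4; constraint 3: a5 - a2 = -4. The remaining constraints are straightforward to verify.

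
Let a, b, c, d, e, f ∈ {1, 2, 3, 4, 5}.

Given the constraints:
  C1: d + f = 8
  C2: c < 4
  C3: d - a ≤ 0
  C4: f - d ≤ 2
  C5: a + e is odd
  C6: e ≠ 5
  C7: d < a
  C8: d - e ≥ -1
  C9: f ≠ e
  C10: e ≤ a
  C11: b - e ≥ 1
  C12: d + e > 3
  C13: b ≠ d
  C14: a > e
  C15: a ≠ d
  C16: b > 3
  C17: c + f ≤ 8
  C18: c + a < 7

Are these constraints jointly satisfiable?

Try a = 4, b = 4, c = 1, d = 3, e = 3, f = 5.
Check constraint 1: d + f = 8; constraint 3: d - a = -1. The remaining constraints are straightforward to verify.

Satisfiable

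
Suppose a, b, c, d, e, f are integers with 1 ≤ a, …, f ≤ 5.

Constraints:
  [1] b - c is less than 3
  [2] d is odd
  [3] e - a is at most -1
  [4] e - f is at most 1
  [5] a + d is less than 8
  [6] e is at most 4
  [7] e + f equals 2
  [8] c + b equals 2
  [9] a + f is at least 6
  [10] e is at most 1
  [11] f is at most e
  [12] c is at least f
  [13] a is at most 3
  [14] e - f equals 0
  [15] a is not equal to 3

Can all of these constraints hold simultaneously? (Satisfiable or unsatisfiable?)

Unsatisfiable

From constraint 13: a ≤ 3. From constraints 10 and 11: f ≤ e ≤ 1. Hence a + f ≤ 4. But constraint 9 requires a + f ≥ 6, and 6 > 4. Contradiction.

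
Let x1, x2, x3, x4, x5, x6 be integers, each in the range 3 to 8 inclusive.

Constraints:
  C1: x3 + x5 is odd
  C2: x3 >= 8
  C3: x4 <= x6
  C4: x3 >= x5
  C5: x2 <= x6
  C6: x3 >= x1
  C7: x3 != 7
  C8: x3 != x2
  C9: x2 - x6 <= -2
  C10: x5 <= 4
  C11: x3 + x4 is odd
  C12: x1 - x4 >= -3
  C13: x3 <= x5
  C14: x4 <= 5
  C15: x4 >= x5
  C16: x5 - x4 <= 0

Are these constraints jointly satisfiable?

From constraints 2 and 13: x5 ≥ x3 and x3 ≥ 8, so x5 ≥ 8. From constraints 14 and 15: x5 ≤ x4 and x4 ≤ 5, so x5 ≤ 5. But 5 < 8, so no value of x5 works.

Unsatisfiable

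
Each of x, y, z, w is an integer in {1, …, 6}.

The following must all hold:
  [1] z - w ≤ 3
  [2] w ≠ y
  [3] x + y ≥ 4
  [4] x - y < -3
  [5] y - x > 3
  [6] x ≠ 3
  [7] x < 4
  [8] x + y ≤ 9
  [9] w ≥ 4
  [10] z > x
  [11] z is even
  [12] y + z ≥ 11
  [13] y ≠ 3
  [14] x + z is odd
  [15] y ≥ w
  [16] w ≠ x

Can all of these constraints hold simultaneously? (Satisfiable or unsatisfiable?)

The assignment x = 1, y = 6, z = 6, w = 4 works:
  constraint 1 holds since z - w = 2.
  constraint 3 holds since x + y = 7.
  constraint 4 holds since x - y = -5.
The rest check out directly.

Satisfiable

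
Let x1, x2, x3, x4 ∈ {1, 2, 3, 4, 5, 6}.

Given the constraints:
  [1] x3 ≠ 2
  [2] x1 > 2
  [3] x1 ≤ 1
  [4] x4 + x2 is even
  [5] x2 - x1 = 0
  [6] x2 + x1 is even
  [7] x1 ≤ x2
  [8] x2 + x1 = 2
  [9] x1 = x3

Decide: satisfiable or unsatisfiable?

Unsatisfiable

From constraint 2: x1 ≥ 3. From constraint 3: x1 ≤ 1. But 1 < 3, so no value of x1 works.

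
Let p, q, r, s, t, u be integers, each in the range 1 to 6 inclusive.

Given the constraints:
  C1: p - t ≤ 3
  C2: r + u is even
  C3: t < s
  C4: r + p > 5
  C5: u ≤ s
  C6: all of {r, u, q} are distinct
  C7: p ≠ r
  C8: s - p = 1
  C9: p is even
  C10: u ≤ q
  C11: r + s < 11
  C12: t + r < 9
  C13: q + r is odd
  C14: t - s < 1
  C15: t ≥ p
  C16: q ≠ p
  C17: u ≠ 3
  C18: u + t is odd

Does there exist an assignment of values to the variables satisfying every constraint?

Satisfiable

Try p = 2, q = 6, r = 5, s = 3, t = 2, u = 1.
Check constraint 1: p - t = 0; constraint 4: r + p = 7. The remaining constraints are straightforward to verify.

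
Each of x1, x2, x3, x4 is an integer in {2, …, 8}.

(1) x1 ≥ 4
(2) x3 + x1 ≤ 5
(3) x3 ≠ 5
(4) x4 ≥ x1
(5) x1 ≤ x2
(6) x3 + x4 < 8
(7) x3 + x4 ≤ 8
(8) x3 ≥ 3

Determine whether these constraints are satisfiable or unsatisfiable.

From constraint 8: x3 ≥ 3. From constraint 1: x1 ≥ 4. Hence x3 + x1 ≥ 7. But constraint 2 requires x3 + x1 ≤ 5, and 5 < 7. Contradiction.

Unsatisfiable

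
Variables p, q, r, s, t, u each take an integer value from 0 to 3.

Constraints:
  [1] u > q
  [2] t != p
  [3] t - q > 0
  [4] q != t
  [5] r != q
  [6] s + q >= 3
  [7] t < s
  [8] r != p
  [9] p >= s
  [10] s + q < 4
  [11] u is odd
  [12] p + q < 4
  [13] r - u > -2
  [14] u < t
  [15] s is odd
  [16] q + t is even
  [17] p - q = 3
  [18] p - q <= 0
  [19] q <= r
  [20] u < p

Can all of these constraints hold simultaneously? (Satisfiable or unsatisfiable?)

Constraints 1, 7, 9, 14, and 18 give t < s, s ≤ p, p ≤ q, q < u, u < t. Chaining: t < s ≤ p ≤ q < u < t, which forces t < t — impossible.

Unsatisfiable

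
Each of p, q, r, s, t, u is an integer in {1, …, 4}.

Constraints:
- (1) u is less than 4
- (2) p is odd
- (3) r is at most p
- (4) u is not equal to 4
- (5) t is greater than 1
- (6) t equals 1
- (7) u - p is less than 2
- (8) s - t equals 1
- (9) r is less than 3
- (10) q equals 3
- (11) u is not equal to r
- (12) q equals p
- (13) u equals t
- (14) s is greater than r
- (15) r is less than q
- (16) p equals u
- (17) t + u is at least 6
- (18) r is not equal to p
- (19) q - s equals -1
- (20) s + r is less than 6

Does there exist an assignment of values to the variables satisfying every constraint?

Unsatisfiable

Constraint 10 fixes q = 3 and constraint 6 fixes t = 1. Constraints 12, 13, and 16 give q = p = u = t, so q = t. But 3 ≠ 1 — contradiction.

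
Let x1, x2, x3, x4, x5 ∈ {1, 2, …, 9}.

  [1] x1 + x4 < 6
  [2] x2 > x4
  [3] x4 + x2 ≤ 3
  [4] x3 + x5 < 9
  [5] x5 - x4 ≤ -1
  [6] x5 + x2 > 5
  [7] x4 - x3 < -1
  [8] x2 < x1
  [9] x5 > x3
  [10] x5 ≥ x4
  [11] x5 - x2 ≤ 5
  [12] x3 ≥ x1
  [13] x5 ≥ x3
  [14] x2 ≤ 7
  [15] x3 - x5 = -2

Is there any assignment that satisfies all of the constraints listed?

Unsatisfiable

Constraints 2, 5, 8, 9, and 12 give x5 < x4, x4 < x2, x2 < x1, x1 ≤ x3, x3 < x5. Chaining: x5 < x4 < x2 < x1 ≤ x3 < x5, which forces x5 < x5 — impossible.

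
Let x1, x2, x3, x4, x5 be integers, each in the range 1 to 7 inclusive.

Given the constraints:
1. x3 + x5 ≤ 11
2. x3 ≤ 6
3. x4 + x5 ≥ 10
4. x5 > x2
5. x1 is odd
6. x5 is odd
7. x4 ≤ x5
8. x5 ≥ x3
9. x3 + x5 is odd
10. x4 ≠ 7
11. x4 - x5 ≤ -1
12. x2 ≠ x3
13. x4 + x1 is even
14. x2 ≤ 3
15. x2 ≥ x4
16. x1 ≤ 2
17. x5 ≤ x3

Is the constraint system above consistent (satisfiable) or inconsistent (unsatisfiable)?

Unsatisfiable

From constraints 14 and 15: x4 ≤ x2 ≤ 3. From constraints 2 and 17: x5 ≤ x3 ≤ 6. Hence x4 + x5 ≤ 9. But constraint 3 requires x4 + x5 ≥ 10, and 10 > 9. Contradiction.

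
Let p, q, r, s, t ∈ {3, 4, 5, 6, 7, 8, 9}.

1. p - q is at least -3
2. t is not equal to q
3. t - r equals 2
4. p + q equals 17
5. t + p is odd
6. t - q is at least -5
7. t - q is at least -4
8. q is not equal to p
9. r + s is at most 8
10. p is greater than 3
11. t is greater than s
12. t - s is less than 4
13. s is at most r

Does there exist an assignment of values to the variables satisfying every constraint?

Satisfiable

Try p = 8, q = 9, r = 3, s = 3, t = 5.
Check constraint 1: p - q = -1; constraint 3: t - r = 2; constraint 4: p + q = 17. The remaining constraints are straightforward to verify.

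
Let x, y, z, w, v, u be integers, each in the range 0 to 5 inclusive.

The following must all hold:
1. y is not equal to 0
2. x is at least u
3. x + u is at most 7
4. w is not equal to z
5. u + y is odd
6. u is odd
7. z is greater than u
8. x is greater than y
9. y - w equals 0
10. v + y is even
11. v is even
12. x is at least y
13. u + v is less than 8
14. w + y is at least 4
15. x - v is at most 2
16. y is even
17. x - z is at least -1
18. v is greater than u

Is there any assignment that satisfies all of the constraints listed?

Try x = 5, y = 2, z = 4, w = 2, v = 4, u = 1.
Check constraint 3: x + u = 6; constraint 9: y - w = 0. The remaining constraints are straightforward to verify.

Satisfiable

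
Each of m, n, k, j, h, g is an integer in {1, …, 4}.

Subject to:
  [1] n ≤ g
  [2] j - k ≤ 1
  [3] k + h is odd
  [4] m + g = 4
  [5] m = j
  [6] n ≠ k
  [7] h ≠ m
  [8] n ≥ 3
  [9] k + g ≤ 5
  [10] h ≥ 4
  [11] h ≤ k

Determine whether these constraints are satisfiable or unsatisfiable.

Unsatisfiable

From constraints 10 and 11: k ≥ h ≥ 4. From constraints 1 and 8: g ≥ n ≥ 3. Hence k + g ≥ 7. But constraint 9 requires k + g ≤ 5, and 5 < 7. Contradiction.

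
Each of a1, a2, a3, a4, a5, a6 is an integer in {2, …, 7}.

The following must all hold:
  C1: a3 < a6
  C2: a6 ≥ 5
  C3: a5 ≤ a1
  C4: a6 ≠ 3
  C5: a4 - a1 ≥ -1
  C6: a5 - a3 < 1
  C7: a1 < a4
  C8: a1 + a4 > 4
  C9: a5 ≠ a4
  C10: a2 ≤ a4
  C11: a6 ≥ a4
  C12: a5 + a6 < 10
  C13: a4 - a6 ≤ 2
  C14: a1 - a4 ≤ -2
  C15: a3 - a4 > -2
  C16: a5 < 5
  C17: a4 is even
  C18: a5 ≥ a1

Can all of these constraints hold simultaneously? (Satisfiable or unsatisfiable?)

Satisfiable

Setting (a1, a2, a3, a4, a5, a6) = (2, 3, 3, 4, 2, 5) satisfies everything: constraint 5: a4 - a1 = 2; constraint 6: a5 - a3 = -1; constraint 8: a1 + a4 = 6, and the others follow.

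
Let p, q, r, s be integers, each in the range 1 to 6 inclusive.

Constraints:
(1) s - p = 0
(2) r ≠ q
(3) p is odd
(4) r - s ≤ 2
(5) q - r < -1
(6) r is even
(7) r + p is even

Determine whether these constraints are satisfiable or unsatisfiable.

Constraint 6 makes r even and constraint 3 makes p odd, so r + p must be odd. Constraint 7 says r + p is even — contradiction.

Unsatisfiable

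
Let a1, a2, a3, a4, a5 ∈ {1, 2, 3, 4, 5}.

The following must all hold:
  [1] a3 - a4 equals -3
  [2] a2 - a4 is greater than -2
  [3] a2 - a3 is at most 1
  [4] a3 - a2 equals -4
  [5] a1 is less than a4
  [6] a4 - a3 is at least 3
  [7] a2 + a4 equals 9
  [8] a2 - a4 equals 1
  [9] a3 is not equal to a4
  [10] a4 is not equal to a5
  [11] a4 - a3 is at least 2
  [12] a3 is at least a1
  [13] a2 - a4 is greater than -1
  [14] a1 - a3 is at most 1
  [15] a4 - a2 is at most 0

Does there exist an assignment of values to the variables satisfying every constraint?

Unsatisfiable

Constraints 3, 6, and 15 give a2 − a4 ≥ 0, a4 − a3 ≥ 3, a3 − a2 ≥ -1.
Adding all 3 inequalities: the left sides telescope to 0, and the right sides sum to 0 + 3 + (-1) = 2. So 0 ≥ 2, which is false.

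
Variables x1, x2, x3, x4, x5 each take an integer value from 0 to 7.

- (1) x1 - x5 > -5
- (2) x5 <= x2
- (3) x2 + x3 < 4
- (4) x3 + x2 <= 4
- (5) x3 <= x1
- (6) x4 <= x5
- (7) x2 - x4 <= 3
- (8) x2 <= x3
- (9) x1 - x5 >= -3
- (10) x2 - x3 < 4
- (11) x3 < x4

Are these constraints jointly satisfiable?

Constraints 2, 6, 8, and 11 give x4 ≤ x5, x5 ≤ x2, x2 ≤ x3, x3 < x4. Chaining: x4 ≤ x5 ≤ x2 ≤ x3 < x4, which forces x4 < x4 — impossible.

Unsatisfiable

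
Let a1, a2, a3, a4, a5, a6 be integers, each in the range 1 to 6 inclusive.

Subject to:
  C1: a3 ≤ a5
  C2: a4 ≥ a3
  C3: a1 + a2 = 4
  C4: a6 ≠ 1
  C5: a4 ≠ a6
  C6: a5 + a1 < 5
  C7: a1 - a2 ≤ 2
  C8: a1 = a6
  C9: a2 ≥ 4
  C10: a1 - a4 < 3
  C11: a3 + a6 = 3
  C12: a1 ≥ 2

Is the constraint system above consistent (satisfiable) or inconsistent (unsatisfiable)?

Unsatisfiable

From constraint 12: a1 ≥ 2. From constraint 9: a2 ≥ 4. Hence a1 + a2 ≥ 6. But constraint 3 requires a1 + a2 = 4, and 4 < 6. Contradiction.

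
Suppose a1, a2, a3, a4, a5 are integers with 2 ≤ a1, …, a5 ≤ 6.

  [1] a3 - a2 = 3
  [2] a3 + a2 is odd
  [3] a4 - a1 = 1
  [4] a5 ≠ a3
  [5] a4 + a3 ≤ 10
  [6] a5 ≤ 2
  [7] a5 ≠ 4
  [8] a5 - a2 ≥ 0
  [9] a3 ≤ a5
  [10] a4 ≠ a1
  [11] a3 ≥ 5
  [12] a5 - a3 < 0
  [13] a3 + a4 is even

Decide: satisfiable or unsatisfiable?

From constraints 9 and 11: a5 ≥ a3 and a3 ≥ 5, so a5 ≥ 5. From constraint 6: a5 ≤ 2. But 2 < 5, so no value of a5 works.

Unsatisfiable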